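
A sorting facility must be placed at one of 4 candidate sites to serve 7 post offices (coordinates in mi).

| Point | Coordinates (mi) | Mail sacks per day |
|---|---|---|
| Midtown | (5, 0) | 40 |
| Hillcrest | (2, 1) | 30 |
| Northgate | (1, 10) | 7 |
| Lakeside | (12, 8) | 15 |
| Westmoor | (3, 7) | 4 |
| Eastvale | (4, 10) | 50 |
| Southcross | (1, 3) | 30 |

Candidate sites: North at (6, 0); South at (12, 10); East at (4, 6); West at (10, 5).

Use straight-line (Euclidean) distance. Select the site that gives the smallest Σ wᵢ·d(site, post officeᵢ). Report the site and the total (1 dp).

East, total 896.5 mi

Total weighted distance at each candidate:
  North (6, 0): total = 1107.2
  South (12, 10): total = 1828.0
  East (4, 6): total = 896.5
  West (10, 5): total = 1373.5
Minimum is at East with total 896.5 mi.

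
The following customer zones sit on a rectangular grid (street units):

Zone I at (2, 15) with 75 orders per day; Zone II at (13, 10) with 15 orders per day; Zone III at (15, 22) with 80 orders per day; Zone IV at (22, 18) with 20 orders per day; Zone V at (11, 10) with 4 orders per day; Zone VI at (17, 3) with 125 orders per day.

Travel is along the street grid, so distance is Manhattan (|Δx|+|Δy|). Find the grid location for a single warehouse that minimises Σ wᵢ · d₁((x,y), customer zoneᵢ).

(15, 15)

Manhattan distance separates: Σwᵢ(|x−xᵢ|+|y−yᵢ|) = Σwᵢ|x−xᵢ| + Σwᵢ|y−yᵢ|, so x and y are optimised independently as 1-D weighted medians.
Total weight W = 319; half = 159.5.
x-coordinate, sorted with cumulative weight:
  x=2 (Zone I, w=75) cum 75
  x=11 (Zone V, w=4) cum 79
  x=13 (Zone II, w=15) cum 94
  x=15 (Zone III, w=80) cum 174  ← median
  x=17 (Zone VI, w=125) cum 299
  x=22 (Zone IV, w=20) cum 319
⇒ x* = 15
y-coordinate, sorted with cumulative weight:
  y=3 (Zone VI, w=125) cum 125
  y=10 (Zone II, w=15) cum 140
  y=10 (Zone V, w=4) cum 144
  y=15 (Zone I, w=75) cum 219  ← median
  y=18 (Zone IV, w=20) cum 239
  y=22 (Zone III, w=80) cum 319
⇒ y* = 15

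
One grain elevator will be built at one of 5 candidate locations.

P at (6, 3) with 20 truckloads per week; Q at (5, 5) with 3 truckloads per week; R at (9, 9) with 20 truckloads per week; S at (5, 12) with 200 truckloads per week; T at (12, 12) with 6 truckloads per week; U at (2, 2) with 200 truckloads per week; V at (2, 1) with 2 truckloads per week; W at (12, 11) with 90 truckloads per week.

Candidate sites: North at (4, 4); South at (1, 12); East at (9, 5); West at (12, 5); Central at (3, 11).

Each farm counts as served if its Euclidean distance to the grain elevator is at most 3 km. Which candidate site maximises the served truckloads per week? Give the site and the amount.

Coverage radius r = 3 km; a point is covered iff (Δx)²+(Δy)² ≤ 3² = 9.
  North (4, 4): covers {P, Q, U} → 223
  South (1, 12): covers {none} → 0
  East (9, 5): covers {none} → 0
  West (12, 5): covers {none} → 0
  Central (3, 11): covers {S} → 200
Maximum coverage at North: 223 truckloads per week.

North, covering 223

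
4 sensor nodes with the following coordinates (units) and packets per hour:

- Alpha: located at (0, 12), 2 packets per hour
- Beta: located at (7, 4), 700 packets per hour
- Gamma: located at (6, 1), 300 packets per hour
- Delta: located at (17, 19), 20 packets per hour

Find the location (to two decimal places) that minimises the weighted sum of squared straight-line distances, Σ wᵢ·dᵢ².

(6.89, 3.43)

The minimiser of Σwᵢ‖p−pᵢ‖² is the weighted centroid p* = (Σwᵢpᵢ)/(Σwᵢ).
Σwᵢ = 1022.
Σwᵢxᵢ = 2·0 + 700·7 + 300·6 + 20·17 = 7040.
Σwᵢyᵢ = 2·12 + 700·4 + 300·1 + 20·19 = 3504.
x* = 7040/1022 = 6.89, y* = 3504/1022 = 3.43.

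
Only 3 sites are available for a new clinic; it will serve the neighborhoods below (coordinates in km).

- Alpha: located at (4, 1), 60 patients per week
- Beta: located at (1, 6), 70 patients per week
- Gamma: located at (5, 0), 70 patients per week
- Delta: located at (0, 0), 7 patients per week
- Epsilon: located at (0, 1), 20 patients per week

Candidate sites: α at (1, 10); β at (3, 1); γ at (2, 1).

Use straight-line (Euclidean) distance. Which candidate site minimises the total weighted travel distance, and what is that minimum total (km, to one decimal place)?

Total weighted distance at each candidate:
  α (1, 10): total = 1854.6
  β (3, 1): total = 675.6
  γ (2, 1): total = 753.9
Minimum is at β with total 675.6 km.

β, total 675.6 km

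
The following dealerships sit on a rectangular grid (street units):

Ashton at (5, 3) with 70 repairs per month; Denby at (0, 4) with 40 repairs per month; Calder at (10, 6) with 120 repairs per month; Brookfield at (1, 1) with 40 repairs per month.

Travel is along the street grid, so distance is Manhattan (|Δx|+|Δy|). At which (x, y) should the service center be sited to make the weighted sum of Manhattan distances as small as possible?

(5, 4)

Manhattan distance separates: Σwᵢ(|x−xᵢ|+|y−yᵢ|) = Σwᵢ|x−xᵢ| + Σwᵢ|y−yᵢ|, so x and y are optimised independently as 1-D weighted medians.
Total weight W = 270; half = 135.
x-coordinate, sorted with cumulative weight:
  x=0 (Denby, w=40) cum 40
  x=1 (Brookfield, w=40) cum 80
  x=5 (Ashton, w=70) cum 150  ← median
  x=10 (Calder, w=120) cum 270
⇒ x* = 5
y-coordinate, sorted with cumulative weight:
  y=1 (Brookfield, w=40) cum 40
  y=3 (Ashton, w=70) cum 110
  y=4 (Denby, w=40) cum 150  ← median
  y=6 (Calder, w=120) cum 270
⇒ y* = 4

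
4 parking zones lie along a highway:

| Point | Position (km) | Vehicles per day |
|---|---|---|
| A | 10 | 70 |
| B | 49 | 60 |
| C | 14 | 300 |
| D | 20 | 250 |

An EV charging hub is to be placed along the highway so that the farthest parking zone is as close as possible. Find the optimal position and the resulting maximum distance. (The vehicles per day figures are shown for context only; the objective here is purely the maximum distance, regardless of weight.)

The 1-center on a line is the midpoint of the two extreme points: leftmost at 10, rightmost at 49.
Optimal location = (10 + 49)/2 = 29.5; maximum distance = (49 − 10)/2 = 19.5.

location 29.5, max distance 19.5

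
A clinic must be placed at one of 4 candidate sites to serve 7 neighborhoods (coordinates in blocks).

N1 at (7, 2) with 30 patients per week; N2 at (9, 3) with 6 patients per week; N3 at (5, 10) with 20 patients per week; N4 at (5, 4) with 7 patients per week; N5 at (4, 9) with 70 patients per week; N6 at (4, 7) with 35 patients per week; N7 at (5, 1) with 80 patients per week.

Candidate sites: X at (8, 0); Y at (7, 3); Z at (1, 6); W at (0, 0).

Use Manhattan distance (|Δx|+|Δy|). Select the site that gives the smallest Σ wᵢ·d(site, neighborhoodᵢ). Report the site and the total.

Y, total 1438 blocks

Total weighted distance at each candidate:
  X (8, 0): total = 2038
  Y (7, 3): total = 1438
  Z (1, 6): total = 1848
  W (0, 0): total = 2480
Minimum is at Y with total 1438 blocks.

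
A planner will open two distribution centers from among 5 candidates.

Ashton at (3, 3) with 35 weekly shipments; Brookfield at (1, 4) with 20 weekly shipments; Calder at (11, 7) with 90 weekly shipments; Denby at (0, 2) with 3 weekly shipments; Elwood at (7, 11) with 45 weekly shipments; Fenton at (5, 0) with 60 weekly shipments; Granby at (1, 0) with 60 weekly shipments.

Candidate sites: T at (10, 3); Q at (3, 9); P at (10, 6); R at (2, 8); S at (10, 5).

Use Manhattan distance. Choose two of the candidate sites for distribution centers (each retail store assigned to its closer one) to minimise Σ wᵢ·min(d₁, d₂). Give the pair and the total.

{P, R}, total 2074

Evaluate every pair (each demand assigned to the nearer of the two):
  {P, R}: total = 2074
  {R, S}: total = 2104
  {Q, P}: total = 2150
  {T, R}: total = 2164
  {Q, S}: total = 2180
  {T, P}: total = 2218
  {T, Q}: total = 2240
  {T, S}: total = 2353
  {P, S}: total = 2534
  {Q, R}: total = 2704
Best pair: {P, R} with total 2074.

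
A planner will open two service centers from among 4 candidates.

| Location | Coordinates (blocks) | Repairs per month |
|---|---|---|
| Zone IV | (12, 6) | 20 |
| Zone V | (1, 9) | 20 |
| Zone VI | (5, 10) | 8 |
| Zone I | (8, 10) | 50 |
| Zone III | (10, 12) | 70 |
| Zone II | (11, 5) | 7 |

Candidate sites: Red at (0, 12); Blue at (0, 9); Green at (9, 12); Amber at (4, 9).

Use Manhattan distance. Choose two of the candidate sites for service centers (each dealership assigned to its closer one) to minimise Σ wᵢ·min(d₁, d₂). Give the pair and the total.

{Blue, Green}, total 531

Evaluate every pair (each demand assigned to the nearer of the two):
  {Blue, Green}: total = 531
  {Green, Amber}: total = 539
  {Red, Green}: total = 591
  {Blue, Amber}: total = 1213
  {Red, Amber}: total = 1253
  {Red, Blue}: total = 1623
Best pair: {Blue, Green} with total 531.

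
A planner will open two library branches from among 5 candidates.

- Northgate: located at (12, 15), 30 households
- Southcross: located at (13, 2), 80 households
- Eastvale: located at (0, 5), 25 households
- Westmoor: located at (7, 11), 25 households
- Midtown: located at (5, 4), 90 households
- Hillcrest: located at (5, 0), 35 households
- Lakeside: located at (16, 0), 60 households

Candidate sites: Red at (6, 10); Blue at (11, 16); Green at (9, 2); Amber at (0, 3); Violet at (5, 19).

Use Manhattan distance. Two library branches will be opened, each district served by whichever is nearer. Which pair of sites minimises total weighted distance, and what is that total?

{Blue, Green}, total 2195

Evaluate every pair (each demand assigned to the nearer of the two):
  {Blue, Green}: total = 2195
  {Red, Green}: total = 2265
  {Green, Amber}: total = 2415
  {Green, Violet}: total = 2490
  {Blue, Amber}: total = 3415
  {Red, Amber}: total = 3510
  {Amber, Violet}: total = 3710
  {Red, Blue}: total = 3800
  {Red, Violet}: total = 4070
  {Blue, Violet}: total = 5315
Best pair: {Blue, Green} with total 2195.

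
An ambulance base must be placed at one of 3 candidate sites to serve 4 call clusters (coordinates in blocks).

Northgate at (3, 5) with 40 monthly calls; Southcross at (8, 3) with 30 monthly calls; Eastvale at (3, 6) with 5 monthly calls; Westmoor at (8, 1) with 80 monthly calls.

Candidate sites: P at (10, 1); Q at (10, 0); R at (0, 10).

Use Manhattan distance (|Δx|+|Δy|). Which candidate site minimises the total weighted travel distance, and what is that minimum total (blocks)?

P, total 780 blocks

Total weighted distance at each candidate:
  P (10, 1): total = 780
  Q (10, 0): total = 935
  R (0, 10): total = 2165
Minimum is at P with total 780 blocks.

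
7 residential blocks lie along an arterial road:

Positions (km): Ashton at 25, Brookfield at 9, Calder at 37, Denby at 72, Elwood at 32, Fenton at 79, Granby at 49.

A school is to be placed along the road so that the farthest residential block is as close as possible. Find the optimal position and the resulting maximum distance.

location 44, max distance 35

The 1-center on a line is the midpoint of the two extreme points: leftmost at 9, rightmost at 79.
Optimal location = (9 + 79)/2 = 44; maximum distance = (79 − 9)/2 = 35.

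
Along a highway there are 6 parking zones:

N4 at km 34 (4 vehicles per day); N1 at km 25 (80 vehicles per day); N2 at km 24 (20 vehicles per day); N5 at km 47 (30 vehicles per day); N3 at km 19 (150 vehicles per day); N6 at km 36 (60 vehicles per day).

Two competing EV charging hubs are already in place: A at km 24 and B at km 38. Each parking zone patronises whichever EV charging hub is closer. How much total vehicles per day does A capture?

The indifferent point is the midpoint (24+38)/2 = 31; parking zones left of it (closer to A at 24) go to A, those right go to B.
  N3 at 19 (w=150) → A
  N2 at 24 (w=20) → A
  N1 at 25 (w=80) → A
  N4 at 34 (w=4) → B
  N6 at 36 (w=60) → B
  N5 at 47 (w=30) → B
A captures 250; B captures 94.

250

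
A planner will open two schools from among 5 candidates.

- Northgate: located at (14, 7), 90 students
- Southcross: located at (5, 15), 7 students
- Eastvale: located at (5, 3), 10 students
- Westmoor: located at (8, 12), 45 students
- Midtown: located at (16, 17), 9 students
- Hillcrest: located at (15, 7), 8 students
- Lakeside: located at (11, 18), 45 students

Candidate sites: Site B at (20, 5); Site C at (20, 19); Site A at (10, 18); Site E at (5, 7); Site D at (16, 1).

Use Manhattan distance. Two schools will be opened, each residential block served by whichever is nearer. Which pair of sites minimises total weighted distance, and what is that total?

{Site A, Site D}, total 1430

Evaluate every pair (each demand assigned to the nearer of the two):
  {Site A, Site D}: total = 1430
  {Site A, Site E}: total = 1454
  {Site B, Site A}: total = 1470
  {Site C, Site E}: total = 1850
  {Site B, Site E}: total = 2141
  {Site E, Site D}: total = 2141
  {Site C, Site A}: total = 2193
  {Site C, Site D}: total = 2398
  {Site B, Site C}: total = 2438
  {Site B, Site D}: total = 3070
Best pair: {Site A, Site D} with total 1430.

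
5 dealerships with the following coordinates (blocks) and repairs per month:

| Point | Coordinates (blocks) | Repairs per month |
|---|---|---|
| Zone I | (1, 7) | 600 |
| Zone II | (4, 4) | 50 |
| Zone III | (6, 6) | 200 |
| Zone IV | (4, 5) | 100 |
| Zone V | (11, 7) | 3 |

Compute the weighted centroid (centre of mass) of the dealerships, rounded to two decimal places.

The minimiser of Σwᵢ‖p−pᵢ‖² is the weighted centroid p* = (Σwᵢpᵢ)/(Σwᵢ).
Σwᵢ = 953.
Σwᵢxᵢ = 600·1 + 50·4 + 200·6 + 100·4 + 3·11 = 2433.
Σwᵢyᵢ = 600·7 + 50·4 + 200·6 + 100·5 + 3·7 = 6121.
x* = 2433/953 = 2.55, y* = 6121/953 = 6.42.

(2.55, 6.42)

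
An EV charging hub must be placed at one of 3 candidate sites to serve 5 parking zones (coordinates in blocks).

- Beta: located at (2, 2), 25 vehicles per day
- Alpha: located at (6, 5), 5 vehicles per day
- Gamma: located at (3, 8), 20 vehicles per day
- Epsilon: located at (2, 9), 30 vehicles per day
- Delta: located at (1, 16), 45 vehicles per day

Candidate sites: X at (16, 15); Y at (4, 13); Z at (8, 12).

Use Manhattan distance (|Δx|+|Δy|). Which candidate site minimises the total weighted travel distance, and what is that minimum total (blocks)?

Y, total 945 blocks

Total weighted distance at each candidate:
  X (16, 15): total = 2495
  Y (4, 13): total = 945
  Z (8, 12): total = 1390
Minimum is at Y with total 945 blocks.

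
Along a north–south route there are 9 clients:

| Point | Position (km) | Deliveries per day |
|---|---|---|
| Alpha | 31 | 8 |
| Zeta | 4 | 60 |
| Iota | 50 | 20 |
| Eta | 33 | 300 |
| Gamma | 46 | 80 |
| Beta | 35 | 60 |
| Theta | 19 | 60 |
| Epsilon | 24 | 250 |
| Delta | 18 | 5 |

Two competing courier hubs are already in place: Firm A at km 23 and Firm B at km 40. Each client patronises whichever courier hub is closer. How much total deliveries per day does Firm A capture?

The indifferent point is the midpoint (23+40)/2 = 31.5; clients left of it (closer to Firm A at 23) go to Firm A, those right go to Firm B.
  Zeta at 4 (w=60) → Firm A
  Delta at 18 (w=5) → Firm A
  Theta at 19 (w=60) → Firm A
  Epsilon at 24 (w=250) → Firm A
  Alpha at 31 (w=8) → Firm A
  Eta at 33 (w=300) → Firm B
  Beta at 35 (w=60) → Firm B
  Gamma at 46 (w=80) → Firm B
  Iota at 50 (w=20) → Firm B
Firm A captures 383; Firm B captures 460.

383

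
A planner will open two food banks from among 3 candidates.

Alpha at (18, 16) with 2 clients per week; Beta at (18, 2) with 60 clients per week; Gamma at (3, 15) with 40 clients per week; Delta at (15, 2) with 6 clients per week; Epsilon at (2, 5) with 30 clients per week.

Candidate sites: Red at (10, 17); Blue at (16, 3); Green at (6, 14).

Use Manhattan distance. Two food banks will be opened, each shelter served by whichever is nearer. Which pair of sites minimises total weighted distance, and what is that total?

{Blue, Green}, total 770

Evaluate every pair (each demand assigned to the nearer of the two):
  {Blue, Green}: total = 770
  {Red, Blue}: total = 1050
  {Red, Green}: total = 2068
Best pair: {Blue, Green} with total 770.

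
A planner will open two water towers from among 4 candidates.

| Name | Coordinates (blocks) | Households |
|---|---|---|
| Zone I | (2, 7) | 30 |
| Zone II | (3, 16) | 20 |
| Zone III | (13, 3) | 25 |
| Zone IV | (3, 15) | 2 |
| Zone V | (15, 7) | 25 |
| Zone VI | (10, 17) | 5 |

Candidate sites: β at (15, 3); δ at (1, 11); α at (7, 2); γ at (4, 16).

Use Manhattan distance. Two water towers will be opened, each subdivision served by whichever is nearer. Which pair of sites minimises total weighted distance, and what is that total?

{β, δ}, total 527

Evaluate every pair (each demand assigned to the nearer of the two):
  {β, δ}: total = 527
  {β, γ}: total = 539
  {α, γ}: total = 859
  {δ, α}: total = 877
  {β, α}: total = 934
  {δ, γ}: total = 1159
Best pair: {β, δ} with total 527.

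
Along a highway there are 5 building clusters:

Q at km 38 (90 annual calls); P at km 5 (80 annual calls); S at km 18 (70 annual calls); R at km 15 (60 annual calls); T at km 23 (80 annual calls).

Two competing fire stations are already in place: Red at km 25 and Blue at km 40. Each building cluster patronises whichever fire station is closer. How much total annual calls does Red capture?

The indifferent point is the midpoint (25+40)/2 = 32.5; building clusters left of it (closer to Red at 25) go to Red, those right go to Blue.
  P at 5 (w=80) → Red
  R at 15 (w=60) → Red
  S at 18 (w=70) → Red
  T at 23 (w=80) → Red
  Q at 38 (w=90) → Blue
Red captures 290; Blue captures 90.

290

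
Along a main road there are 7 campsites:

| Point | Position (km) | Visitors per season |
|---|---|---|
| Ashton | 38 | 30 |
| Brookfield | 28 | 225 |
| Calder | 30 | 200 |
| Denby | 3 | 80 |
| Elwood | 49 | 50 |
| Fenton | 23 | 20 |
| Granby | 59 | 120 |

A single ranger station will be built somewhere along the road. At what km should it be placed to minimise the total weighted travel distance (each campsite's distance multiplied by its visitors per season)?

x = 30

For a sum of weighted absolute distances on a line, the optimum is the weighted median (not the mean). Total weight W = 725; half-weight = 362.5.
Sort by position and accumulate weight:
  km 3 (Denby, w=80) → cum 80
  km 23 (Fenton, w=20) → cum 100
  km 28 (Brookfield, w=225) → cum 325
  km 30 (Calder, w=200) → cum 525  ≥ 362.5 → median here
  km 38 (Ashton, w=30) → cum 555
  km 49 (Elwood, w=50) → cum 605
  km 59 (Granby, w=120) → cum 725
Optimal location: km 30.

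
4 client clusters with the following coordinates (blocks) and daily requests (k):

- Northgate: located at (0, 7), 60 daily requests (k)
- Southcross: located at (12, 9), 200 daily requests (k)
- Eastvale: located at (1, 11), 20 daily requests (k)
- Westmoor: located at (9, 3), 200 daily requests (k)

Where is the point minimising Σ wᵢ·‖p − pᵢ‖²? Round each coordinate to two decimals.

The minimiser of Σwᵢ‖p−pᵢ‖² is the weighted centroid p* = (Σwᵢpᵢ)/(Σwᵢ).
Σwᵢ = 480.
Σwᵢxᵢ = 60·0 + 200·12 + 20·1 + 200·9 = 4220.
Σwᵢyᵢ = 60·7 + 200·9 + 20·11 + 200·3 = 3040.
x* = 4220/480 = 8.79, y* = 3040/480 = 6.33.

(8.79, 6.33)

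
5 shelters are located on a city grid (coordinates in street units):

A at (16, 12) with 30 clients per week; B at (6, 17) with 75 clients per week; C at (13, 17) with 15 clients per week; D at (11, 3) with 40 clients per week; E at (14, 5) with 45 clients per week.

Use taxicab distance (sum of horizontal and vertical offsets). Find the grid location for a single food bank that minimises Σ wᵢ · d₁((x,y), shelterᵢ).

Manhattan distance separates: Σwᵢ(|x−xᵢ|+|y−yᵢ|) = Σwᵢ|x−xᵢ| + Σwᵢ|y−yᵢ|, so x and y are optimised independently as 1-D weighted medians.
Total weight W = 205; half = 102.5.
x-coordinate, sorted with cumulative weight:
  x=6 (B, w=75) cum 75
  x=11 (D, w=40) cum 115  ← median
  x=13 (C, w=15) cum 130
  x=14 (E, w=45) cum 175
  x=16 (A, w=30) cum 205
⇒ x* = 11
y-coordinate, sorted with cumulative weight:
  y=3 (D, w=40) cum 40
  y=5 (E, w=45) cum 85
  y=12 (A, w=30) cum 115  ← median
  y=17 (B, w=75) cum 190
  y=17 (C, w=15) cum 205
⇒ y* = 12

(11, 12)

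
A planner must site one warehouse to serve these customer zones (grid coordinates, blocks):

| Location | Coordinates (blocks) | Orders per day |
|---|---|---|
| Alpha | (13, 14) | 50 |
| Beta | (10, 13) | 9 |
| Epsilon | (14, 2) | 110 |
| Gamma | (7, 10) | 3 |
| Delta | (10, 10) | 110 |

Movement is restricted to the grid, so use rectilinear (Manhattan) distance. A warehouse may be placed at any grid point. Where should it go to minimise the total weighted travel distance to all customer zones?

(13, 10)

Manhattan distance separates: Σwᵢ(|x−xᵢ|+|y−yᵢ|) = Σwᵢ|x−xᵢ| + Σwᵢ|y−yᵢ|, so x and y are optimised independently as 1-D weighted medians.
Total weight W = 282; half = 141.
x-coordinate, sorted with cumulative weight:
  x=7 (Gamma, w=3) cum 3
  x=10 (Beta, w=9) cum 12
  x=10 (Delta, w=110) cum 122
  x=13 (Alpha, w=50) cum 172  ← median
  x=14 (Epsilon, w=110) cum 282
⇒ x* = 13
y-coordinate, sorted with cumulative weight:
  y=2 (Epsilon, w=110) cum 110
  y=10 (Gamma, w=3) cum 113
  y=10 (Delta, w=110) cum 223  ← median
  y=13 (Beta, w=9) cum 232
  y=14 (Alpha, w=50) cum 282
⇒ y* = 10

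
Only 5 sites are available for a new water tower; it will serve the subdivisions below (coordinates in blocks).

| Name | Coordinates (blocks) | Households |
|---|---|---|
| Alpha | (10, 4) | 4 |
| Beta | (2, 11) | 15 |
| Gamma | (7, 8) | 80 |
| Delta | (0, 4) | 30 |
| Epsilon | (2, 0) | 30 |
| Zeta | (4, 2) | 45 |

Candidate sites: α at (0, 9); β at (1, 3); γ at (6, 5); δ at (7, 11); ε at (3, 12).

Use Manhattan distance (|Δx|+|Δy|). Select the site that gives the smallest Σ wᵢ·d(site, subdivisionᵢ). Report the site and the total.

Total weighted distance at each candidate:
  α (0, 9): total = 1735
  β (1, 3): total = 1415
  γ (6, 5): total = 1195
  δ (7, 11): total = 1795
  ε (3, 12): total = 1945
Minimum is at γ with total 1195 blocks.

γ, total 1195 blocks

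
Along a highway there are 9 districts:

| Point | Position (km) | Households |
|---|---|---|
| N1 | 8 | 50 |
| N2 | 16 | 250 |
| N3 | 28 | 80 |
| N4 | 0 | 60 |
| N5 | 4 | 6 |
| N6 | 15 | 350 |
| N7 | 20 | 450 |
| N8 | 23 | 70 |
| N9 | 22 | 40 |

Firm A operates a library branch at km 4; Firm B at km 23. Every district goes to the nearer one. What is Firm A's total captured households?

116

The indifferent point is the midpoint (4+23)/2 = 13.5; districts left of it (closer to Firm A at 4) go to Firm A, those right go to Firm B.
  N4 at 0 (w=60) → Firm A
  N5 at 4 (w=6) → Firm A
  N1 at 8 (w=50) → Firm A
  N6 at 15 (w=350) → Firm B
  N2 at 16 (w=250) → Firm B
  N7 at 20 (w=450) → Firm B
  N9 at 22 (w=40) → Firm B
  N8 at 23 (w=70) → Firm B
  N3 at 28 (w=80) → Firm B
Firm A captures 116; Firm B captures 1240.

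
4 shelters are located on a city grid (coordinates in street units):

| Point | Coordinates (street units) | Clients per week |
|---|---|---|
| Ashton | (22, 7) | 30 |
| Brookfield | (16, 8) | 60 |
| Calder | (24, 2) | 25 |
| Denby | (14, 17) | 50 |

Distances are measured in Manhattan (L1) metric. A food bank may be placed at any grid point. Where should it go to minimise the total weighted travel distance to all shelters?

Manhattan distance separates: Σwᵢ(|x−xᵢ|+|y−yᵢ|) = Σwᵢ|x−xᵢ| + Σwᵢ|y−yᵢ|, so x and y are optimised independently as 1-D weighted medians.
Total weight W = 165; half = 82.5.
x-coordinate, sorted with cumulative weight:
  x=14 (Denby, w=50) cum 50
  x=16 (Brookfield, w=60) cum 110  ← median
  x=22 (Ashton, w=30) cum 140
  x=24 (Calder, w=25) cum 165
⇒ x* = 16
y-coordinate, sorted with cumulative weight:
  y=2 (Calder, w=25) cum 25
  y=7 (Ashton, w=30) cum 55
  y=8 (Brookfield, w=60) cum 115  ← median
  y=17 (Denby, w=50) cum 165
⇒ y* = 8

(16, 8)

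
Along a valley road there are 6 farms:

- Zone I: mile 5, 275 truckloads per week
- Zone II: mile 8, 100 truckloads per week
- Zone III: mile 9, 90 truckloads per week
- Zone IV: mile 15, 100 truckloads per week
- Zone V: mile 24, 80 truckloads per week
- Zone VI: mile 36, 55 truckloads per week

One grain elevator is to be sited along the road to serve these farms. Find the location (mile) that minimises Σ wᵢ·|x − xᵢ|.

x = 8

For a sum of weighted absolute distances on a line, the optimum is the weighted median (not the mean). Total weight W = 700; half-weight = 350.
Sort by position and accumulate weight:
  mile 5 (Zone I, w=275) → cum 275
  mile 8 (Zone II, w=100) → cum 375  ≥ 350 → median here
  mile 9 (Zone III, w=90) → cum 465
  mile 15 (Zone IV, w=100) → cum 565
  mile 24 (Zone V, w=80) → cum 645
  mile 36 (Zone VI, w=55) → cum 700
Optimal location: mile 8.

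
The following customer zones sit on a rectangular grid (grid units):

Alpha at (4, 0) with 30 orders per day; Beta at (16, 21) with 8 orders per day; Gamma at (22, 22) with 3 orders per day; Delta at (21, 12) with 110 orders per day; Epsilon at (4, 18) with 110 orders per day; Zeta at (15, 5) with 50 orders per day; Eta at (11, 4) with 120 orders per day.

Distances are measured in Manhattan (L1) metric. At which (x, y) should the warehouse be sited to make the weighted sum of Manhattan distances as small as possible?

(11, 12)

Manhattan distance separates: Σwᵢ(|x−xᵢ|+|y−yᵢ|) = Σwᵢ|x−xᵢ| + Σwᵢ|y−yᵢ|, so x and y are optimised independently as 1-D weighted medians.
Total weight W = 431; half = 215.5.
x-coordinate, sorted with cumulative weight:
  x=4 (Alpha, w=30) cum 30
  x=4 (Epsilon, w=110) cum 140
  x=11 (Eta, w=120) cum 260  ← median
  x=15 (Zeta, w=50) cum 310
  x=16 (Beta, w=8) cum 318
  x=21 (Delta, w=110) cum 428
  x=22 (Gamma, w=3) cum 431
⇒ x* = 11
y-coordinate, sorted with cumulative weight:
  y=0 (Alpha, w=30) cum 30
  y=4 (Eta, w=120) cum 150
  y=5 (Zeta, w=50) cum 200
  y=12 (Delta, w=110) cum 310  ← median
  y=18 (Epsilon, w=110) cum 420
  y=21 (Beta, w=8) cum 428
  y=22 (Gamma, w=3) cum 431
⇒ y* = 12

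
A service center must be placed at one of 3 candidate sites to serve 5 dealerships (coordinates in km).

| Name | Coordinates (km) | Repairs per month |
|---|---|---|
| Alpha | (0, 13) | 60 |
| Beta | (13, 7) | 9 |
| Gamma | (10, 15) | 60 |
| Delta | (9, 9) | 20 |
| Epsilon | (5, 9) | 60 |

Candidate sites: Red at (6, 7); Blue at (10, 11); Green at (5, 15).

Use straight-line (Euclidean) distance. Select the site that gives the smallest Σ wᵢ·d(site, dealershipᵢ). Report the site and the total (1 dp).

Total weighted distance at each candidate:
  Red (6, 7): total = 1315.0
  Blue (10, 11): total = 1264.7
  Green (5, 15): total = 1229.2
Minimum is at Green with total 1229.2 km.

Green, total 1229.2 km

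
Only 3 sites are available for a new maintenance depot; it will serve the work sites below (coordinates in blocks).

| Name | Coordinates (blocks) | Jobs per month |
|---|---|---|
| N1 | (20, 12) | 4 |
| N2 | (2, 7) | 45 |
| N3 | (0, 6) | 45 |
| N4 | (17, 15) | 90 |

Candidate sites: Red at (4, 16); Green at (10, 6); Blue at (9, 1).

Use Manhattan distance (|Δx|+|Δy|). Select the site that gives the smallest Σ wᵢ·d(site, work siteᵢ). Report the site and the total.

Green, total 2359 blocks

Total weighted distance at each candidate:
  Red (4, 16): total = 2465
  Green (10, 6): total = 2359
  Blue (9, 1): total = 3283
Minimum is at Green with total 2359 blocks.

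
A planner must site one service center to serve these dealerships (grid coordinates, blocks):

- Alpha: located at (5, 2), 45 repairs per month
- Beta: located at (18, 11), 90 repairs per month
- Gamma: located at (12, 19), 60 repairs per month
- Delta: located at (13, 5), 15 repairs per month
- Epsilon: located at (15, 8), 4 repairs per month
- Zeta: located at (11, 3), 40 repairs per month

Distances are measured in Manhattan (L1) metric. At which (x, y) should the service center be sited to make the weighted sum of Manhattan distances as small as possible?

(12, 11)

Manhattan distance separates: Σwᵢ(|x−xᵢ|+|y−yᵢ|) = Σwᵢ|x−xᵢ| + Σwᵢ|y−yᵢ|, so x and y are optimised independently as 1-D weighted medians.
Total weight W = 254; half = 127.
x-coordinate, sorted with cumulative weight:
  x=5 (Alpha, w=45) cum 45
  x=11 (Zeta, w=40) cum 85
  x=12 (Gamma, w=60) cum 145  ← median
  x=13 (Delta, w=15) cum 160
  x=15 (Epsilon, w=4) cum 164
  x=18 (Beta, w=90) cum 254
⇒ x* = 12
y-coordinate, sorted with cumulative weight:
  y=2 (Alpha, w=45) cum 45
  y=3 (Zeta, w=40) cum 85
  y=5 (Delta, w=15) cum 100
  y=8 (Epsilon, w=4) cum 104
  y=11 (Beta, w=90) cum 194  ← median
  y=19 (Gamma, w=60) cum 254
⇒ y* = 11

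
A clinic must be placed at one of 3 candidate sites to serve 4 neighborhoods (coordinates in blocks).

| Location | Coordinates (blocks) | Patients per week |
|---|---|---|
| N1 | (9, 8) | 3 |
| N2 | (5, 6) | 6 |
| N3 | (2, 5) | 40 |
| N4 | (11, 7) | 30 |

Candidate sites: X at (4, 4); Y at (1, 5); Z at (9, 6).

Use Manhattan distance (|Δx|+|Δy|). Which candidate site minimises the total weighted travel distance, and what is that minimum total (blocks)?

Z, total 440 blocks

Total weighted distance at each candidate:
  X (4, 4): total = 465
  Y (1, 5): total = 463
  Z (9, 6): total = 440
Minimum is at Z with total 440 blocks.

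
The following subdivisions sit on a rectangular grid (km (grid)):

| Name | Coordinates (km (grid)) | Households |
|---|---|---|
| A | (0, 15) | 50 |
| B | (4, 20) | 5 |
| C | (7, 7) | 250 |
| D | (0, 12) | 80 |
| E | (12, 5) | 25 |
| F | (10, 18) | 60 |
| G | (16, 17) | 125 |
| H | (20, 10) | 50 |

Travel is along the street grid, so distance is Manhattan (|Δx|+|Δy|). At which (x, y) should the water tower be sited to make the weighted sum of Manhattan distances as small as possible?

(7, 10)

Manhattan distance separates: Σwᵢ(|x−xᵢ|+|y−yᵢ|) = Σwᵢ|x−xᵢ| + Σwᵢ|y−yᵢ|, so x and y are optimised independently as 1-D weighted medians.
Total weight W = 645; half = 322.5.
x-coordinate, sorted with cumulative weight:
  x=0 (A, w=50) cum 50
  x=0 (D, w=80) cum 130
  x=4 (B, w=5) cum 135
  x=7 (C, w=250) cum 385  ← median
  x=10 (F, w=60) cum 445
  x=12 (E, w=25) cum 470
  x=16 (G, w=125) cum 595
  x=20 (H, w=50) cum 645
⇒ x* = 7
y-coordinate, sorted with cumulative weight:
  y=5 (E, w=25) cum 25
  y=7 (C, w=250) cum 275
  y=10 (H, w=50) cum 325  ← median
  y=12 (D, w=80) cum 405
  y=15 (A, w=50) cum 455
  y=17 (G, w=125) cum 580
  y=18 (F, w=60) cum 640
  y=20 (B, w=5) cum 645
⇒ y* = 10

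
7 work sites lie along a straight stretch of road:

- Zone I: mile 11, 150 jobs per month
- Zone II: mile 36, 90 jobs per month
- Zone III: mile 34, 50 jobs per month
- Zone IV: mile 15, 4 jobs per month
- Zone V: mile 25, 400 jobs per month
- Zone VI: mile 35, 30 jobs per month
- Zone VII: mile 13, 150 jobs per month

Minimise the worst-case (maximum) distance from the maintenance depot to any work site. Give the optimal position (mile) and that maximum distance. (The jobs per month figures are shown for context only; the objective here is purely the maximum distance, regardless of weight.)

location 23.5, max distance 12.5

The 1-center on a line is the midpoint of the two extreme points: leftmost at 11, rightmost at 36.
Optimal location = (11 + 36)/2 = 23.5; maximum distance = (36 − 11)/2 = 12.5.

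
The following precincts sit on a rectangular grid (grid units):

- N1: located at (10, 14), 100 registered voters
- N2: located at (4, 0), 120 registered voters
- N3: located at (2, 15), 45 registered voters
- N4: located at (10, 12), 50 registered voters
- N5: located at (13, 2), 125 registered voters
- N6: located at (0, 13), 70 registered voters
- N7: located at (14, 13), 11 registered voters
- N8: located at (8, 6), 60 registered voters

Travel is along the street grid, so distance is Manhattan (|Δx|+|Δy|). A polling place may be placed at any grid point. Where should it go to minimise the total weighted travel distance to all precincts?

Manhattan distance separates: Σwᵢ(|x−xᵢ|+|y−yᵢ|) = Σwᵢ|x−xᵢ| + Σwᵢ|y−yᵢ|, so x and y are optimised independently as 1-D weighted medians.
Total weight W = 581; half = 290.5.
x-coordinate, sorted with cumulative weight:
  x=0 (N6, w=70) cum 70
  x=2 (N3, w=45) cum 115
  x=4 (N2, w=120) cum 235
  x=8 (N8, w=60) cum 295  ← median
  x=10 (N1, w=100) cum 395
  x=10 (N4, w=50) cum 445
  x=13 (N5, w=125) cum 570
  x=14 (N7, w=11) cum 581
⇒ x* = 8
y-coordinate, sorted with cumulative weight:
  y=0 (N2, w=120) cum 120
  y=2 (N5, w=125) cum 245
  y=6 (N8, w=60) cum 305  ← median
  y=12 (N4, w=50) cum 355
  y=13 (N6, w=70) cum 425
  y=13 (N7, w=11) cum 436
  y=14 (N1, w=100) cum 536
  y=15 (N3, w=45) cum 581
⇒ y* = 6

(8, 6)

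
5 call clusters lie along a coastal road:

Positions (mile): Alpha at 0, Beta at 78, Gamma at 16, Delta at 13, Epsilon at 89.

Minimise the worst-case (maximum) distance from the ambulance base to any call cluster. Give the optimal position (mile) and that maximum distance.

location 44.5, max distance 44.5

The 1-center on a line is the midpoint of the two extreme points: leftmost at 0, rightmost at 89.
Optimal location = (0 + 89)/2 = 44.5; maximum distance = (89 − 0)/2 = 44.5.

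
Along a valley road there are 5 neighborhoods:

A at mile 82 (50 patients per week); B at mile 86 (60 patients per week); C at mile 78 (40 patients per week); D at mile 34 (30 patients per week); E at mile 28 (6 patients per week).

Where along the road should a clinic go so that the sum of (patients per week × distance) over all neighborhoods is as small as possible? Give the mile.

x = 82

For a sum of weighted absolute distances on a line, the optimum is the weighted median (not the mean). Total weight W = 186; half-weight = 93.
Sort by position and accumulate weight:
  mile 28 (E, w=6) → cum 6
  mile 34 (D, w=30) → cum 36
  mile 78 (C, w=40) → cum 76
  mile 82 (A, w=50) → cum 126  ≥ 93 → median here
  mile 86 (B, w=60) → cum 186
Optimal location: mile 82.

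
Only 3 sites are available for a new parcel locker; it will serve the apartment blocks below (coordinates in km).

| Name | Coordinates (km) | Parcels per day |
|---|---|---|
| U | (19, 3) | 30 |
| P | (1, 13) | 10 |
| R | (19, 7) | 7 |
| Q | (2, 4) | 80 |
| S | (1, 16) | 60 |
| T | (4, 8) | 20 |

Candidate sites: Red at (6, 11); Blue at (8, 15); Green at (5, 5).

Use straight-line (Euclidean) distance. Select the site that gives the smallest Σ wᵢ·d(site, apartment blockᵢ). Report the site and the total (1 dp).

Total weighted distance at each candidate:
  Red (6, 11): total = 1748.3
  Blue (8, 15): total = 2244.3
  Green (5, 5): total = 1631.2
Minimum is at Green with total 1631.2 km.

Green, total 1631.2 km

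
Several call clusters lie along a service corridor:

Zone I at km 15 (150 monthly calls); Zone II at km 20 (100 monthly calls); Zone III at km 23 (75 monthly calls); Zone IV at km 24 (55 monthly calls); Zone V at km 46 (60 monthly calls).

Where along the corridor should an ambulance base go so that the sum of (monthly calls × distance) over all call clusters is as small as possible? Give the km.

For a sum of weighted absolute distances on a line, the optimum is the weighted median (not the mean). Total weight W = 440; half-weight = 220.
Sort by position and accumulate weight:
  km 15 (Zone I, w=150) → cum 150
  km 20 (Zone II, w=100) → cum 250  ≥ 220 → median here
  km 23 (Zone III, w=75) → cum 325
  km 24 (Zone IV, w=55) → cum 380
  km 46 (Zone V, w=60) → cum 440
Optimal location: km 20.

x = 20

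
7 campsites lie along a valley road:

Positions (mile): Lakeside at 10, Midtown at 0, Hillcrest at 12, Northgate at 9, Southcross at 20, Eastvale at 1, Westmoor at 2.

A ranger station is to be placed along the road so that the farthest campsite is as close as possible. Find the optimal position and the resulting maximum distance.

The 1-center on a line is the midpoint of the two extreme points: leftmost at 0, rightmost at 20.
Optimal location = (0 + 20)/2 = 10; maximum distance = (20 − 0)/2 = 10.

location 10, max distance 10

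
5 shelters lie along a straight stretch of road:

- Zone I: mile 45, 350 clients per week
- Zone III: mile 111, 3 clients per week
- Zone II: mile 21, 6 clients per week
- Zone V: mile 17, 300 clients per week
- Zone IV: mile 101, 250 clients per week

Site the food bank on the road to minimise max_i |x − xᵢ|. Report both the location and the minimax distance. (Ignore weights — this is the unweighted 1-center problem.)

The 1-center on a line is the midpoint of the two extreme points: leftmost at 17, rightmost at 111.
Optimal location = (17 + 111)/2 = 64; maximum distance = (111 − 17)/2 = 47.

location 64, max distance 47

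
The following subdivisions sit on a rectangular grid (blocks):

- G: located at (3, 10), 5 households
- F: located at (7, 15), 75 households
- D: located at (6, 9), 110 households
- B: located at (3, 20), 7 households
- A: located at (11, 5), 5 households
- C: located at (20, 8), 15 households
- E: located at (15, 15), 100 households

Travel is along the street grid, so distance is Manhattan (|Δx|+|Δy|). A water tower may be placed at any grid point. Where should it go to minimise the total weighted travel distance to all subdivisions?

(7, 15)

Manhattan distance separates: Σwᵢ(|x−xᵢ|+|y−yᵢ|) = Σwᵢ|x−xᵢ| + Σwᵢ|y−yᵢ|, so x and y are optimised independently as 1-D weighted medians.
Total weight W = 317; half = 158.5.
x-coordinate, sorted with cumulative weight:
  x=3 (G, w=5) cum 5
  x=3 (B, w=7) cum 12
  x=6 (D, w=110) cum 122
  x=7 (F, w=75) cum 197  ← median
  x=11 (A, w=5) cum 202
  x=15 (E, w=100) cum 302
  x=20 (C, w=15) cum 317
⇒ x* = 7
y-coordinate, sorted with cumulative weight:
  y=5 (A, w=5) cum 5
  y=8 (C, w=15) cum 20
  y=9 (D, w=110) cum 130
  y=10 (G, w=5) cum 135
  y=15 (F, w=75) cum 210  ← median
  y=15 (E, w=100) cum 310
  y=20 (B, w=7) cum 317
⇒ y* = 15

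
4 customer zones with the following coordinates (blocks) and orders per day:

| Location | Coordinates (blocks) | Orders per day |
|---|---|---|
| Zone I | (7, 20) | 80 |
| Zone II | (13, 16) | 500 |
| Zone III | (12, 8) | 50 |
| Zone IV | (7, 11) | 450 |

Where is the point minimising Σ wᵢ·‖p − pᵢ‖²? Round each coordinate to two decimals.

(10.01, 13.84)

The minimiser of Σwᵢ‖p−pᵢ‖² is the weighted centroid p* = (Σwᵢpᵢ)/(Σwᵢ).
Σwᵢ = 1080.
Σwᵢxᵢ = 80·7 + 500·13 + 50·12 + 450·7 = 10810.
Σwᵢyᵢ = 80·20 + 500·16 + 50·8 + 450·11 = 14950.
x* = 10810/1080 = 10.01, y* = 14950/1080 = 13.84.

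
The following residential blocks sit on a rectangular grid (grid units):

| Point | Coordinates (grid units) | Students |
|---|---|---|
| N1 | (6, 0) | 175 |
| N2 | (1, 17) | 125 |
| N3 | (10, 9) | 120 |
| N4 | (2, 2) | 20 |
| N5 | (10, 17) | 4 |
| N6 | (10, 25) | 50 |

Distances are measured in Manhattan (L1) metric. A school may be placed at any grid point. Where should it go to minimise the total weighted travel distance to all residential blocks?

(6, 9)

Manhattan distance separates: Σwᵢ(|x−xᵢ|+|y−yᵢ|) = Σwᵢ|x−xᵢ| + Σwᵢ|y−yᵢ|, so x and y are optimised independently as 1-D weighted medians.
Total weight W = 494; half = 247.
x-coordinate, sorted with cumulative weight:
  x=1 (N2, w=125) cum 125
  x=2 (N4, w=20) cum 145
  x=6 (N1, w=175) cum 320  ← median
  x=10 (N3, w=120) cum 440
  x=10 (N5, w=4) cum 444
  x=10 (N6, w=50) cum 494
⇒ x* = 6
y-coordinate, sorted with cumulative weight:
  y=0 (N1, w=175) cum 175
  y=2 (N4, w=20) cum 195
  y=9 (N3, w=120) cum 315  ← median
  y=17 (N2, w=125) cum 440
  y=17 (N5, w=4) cum 444
  y=25 (N6, w=50) cum 494
⇒ y* = 9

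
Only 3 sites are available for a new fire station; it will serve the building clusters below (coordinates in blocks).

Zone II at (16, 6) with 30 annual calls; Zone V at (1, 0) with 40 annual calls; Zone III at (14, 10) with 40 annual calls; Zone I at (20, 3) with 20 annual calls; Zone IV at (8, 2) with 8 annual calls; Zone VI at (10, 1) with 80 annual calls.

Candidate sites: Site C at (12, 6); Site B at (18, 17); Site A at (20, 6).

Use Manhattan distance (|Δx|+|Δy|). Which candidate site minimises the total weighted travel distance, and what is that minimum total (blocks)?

Site C, total 1884 blocks

Total weighted distance at each candidate:
  Site C (12, 6): total = 1884
  Site B (18, 17): total = 4630
  Site A (20, 6): total = 2908
Minimum is at Site C with total 1884 blocks.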